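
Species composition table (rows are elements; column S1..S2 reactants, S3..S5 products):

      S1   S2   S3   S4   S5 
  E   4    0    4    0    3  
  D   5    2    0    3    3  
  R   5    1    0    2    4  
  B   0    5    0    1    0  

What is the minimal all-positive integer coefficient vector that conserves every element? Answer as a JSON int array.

E: 5·4+1·0 = 20 | 2·4+5·0+4·3 = 20
D: 5·5+1·2 = 27 | 2·0+5·3+4·3 = 27
R: 5·5+1·1 = 26 | 2·0+5·2+4·4 = 26
B: 5·0+1·5 = 5 | 2·0+5·1+4·0 = 5
gcd(5,1,2,5,4) = 1

Coefficients: [5, 1, 2, 5, 4]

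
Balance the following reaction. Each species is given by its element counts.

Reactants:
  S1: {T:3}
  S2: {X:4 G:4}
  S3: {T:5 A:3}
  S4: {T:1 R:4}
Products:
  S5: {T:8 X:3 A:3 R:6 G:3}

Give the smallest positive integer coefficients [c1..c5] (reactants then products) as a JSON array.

T: 2·3+3·0+4·5+6·1 = 32 | 4·8 = 32
X: 2·0+3·4+4·0+6·0 = 12 | 4·3 = 12
A: 2·0+3·0+4·3+6·0 = 12 | 4·3 = 12
R: 2·0+3·0+4·0+6·4 = 24 | 4·6 = 24
G: 2·0+3·4+4·0+6·0 = 12 | 4·3 = 12
gcd(2,3,4,6,4) = 1

Coefficients: [2, 3, 4, 6, 4]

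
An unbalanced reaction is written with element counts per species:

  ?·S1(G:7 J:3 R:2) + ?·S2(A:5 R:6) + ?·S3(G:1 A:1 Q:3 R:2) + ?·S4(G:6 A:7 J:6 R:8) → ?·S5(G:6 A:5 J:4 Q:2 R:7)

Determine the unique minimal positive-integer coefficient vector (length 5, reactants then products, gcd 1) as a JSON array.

Coefficients: [2, 1, 4, 3, 6]

G: 2·7+1·0+4·1+3·6 = 36 | 6·6 = 36
A: 2·0+1·5+4·1+3·7 = 30 | 6·5 = 30
J: 2·3+1·0+4·0+3·6 = 24 | 6·4 = 24
Q: 2·0+1·0+4·3+3·0 = 12 | 6·2 = 12
R: 2·2+1·6+4·2+3·8 = 42 | 6·7 = 42
gcd(2,1,4,3,6) = 1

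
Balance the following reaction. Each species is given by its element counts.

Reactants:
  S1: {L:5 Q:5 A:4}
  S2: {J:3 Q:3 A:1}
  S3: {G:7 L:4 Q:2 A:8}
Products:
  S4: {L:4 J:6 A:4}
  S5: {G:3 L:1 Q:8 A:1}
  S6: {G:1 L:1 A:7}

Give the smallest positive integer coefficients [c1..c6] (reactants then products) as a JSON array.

Coefficients: [2, 6, 2, 3, 4, 2]

G: 2·0+6·0+2·7 = 14 | 3·0+4·3+2·1 = 14
L: 2·5+6·0+2·4 = 18 | 3·4+4·1+2·1 = 18
J: 2·0+6·3+2·0 = 18 | 3·6+4·0+2·0 = 18
Q: 2·5+6·3+2·2 = 32 | 3·0+4·8+2·0 = 32
A: 2·4+6·1+2·8 = 30 | 3·4+4·1+2·7 = 30
gcd(2,6,2,3,4,2) = 1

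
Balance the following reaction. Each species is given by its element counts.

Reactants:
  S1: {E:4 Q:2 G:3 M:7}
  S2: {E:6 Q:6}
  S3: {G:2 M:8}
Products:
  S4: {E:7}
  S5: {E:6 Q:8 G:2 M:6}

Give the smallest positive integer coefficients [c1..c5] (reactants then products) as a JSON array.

E: 2·4+6·6+2·0 = 44 | 2·7+5·6 = 44
Q: 2·2+6·6+2·0 = 40 | 2·0+5·8 = 40
G: 2·3+6·0+2·2 = 10 | 2·0+5·2 = 10
M: 2·7+6·0+2·8 = 30 | 2·0+5·6 = 30
gcd(2,6,2,2,5) = 1

Coefficients: [2, 6, 2, 2, 5]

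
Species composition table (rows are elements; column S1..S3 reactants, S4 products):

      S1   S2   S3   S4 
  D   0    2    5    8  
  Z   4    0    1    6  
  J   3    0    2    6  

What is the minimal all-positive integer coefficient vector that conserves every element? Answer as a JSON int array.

Coefficients: [6, 5, 6, 5]

D: 6·0+5·2+6·5 = 40 | 5·8 = 40
Z: 6·4+5·0+6·1 = 30 | 5·6 = 30
J: 6·3+5·0+6·2 = 30 | 5·6 = 30
gcd(6,5,6,5) = 1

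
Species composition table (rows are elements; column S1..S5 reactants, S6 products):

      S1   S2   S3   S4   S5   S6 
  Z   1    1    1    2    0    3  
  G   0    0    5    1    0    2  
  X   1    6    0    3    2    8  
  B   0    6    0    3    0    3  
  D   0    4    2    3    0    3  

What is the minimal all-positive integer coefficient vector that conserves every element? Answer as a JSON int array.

Coefficients: [5, 1, 1, 1, 5, 3]

Z: 5·1+1·1+1·1+1·2+5·0 = 9 | 3·3 = 9
G: 5·0+1·0+1·5+1·1+5·0 = 6 | 3·2 = 6
X: 5·1+1·6+1·0+1·3+5·2 = 24 | 3·8 = 24
B: 5·0+1·6+1·0+1·3+5·0 = 9 | 3·3 = 9
D: 5·0+1·4+1·2+1·3+5·0 = 9 | 3·3 = 9
gcd(5,1,1,1,5,3) = 1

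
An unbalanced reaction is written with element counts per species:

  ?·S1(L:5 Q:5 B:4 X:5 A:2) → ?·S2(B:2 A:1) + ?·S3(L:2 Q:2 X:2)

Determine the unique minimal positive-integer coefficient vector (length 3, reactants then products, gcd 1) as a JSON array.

Coefficients: [2, 4, 5]

L: 2·5 = 10 | 4·0+5·2 = 10
Q: 2·5 = 10 | 4·0+5·2 = 10
B: 2·4 = 8 | 4·2+5·0 = 8
X: 2·5 = 10 | 4·0+5·2 = 10
A: 2·2 = 4 | 4·1+5·0 = 4
gcd(2,4,5) = 1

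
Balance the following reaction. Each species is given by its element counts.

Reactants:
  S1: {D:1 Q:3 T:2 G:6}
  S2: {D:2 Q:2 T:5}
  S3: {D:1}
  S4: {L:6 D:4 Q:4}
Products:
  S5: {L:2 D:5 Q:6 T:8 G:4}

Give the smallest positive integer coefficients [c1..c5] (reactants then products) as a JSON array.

Coefficients: [2, 4, 1, 1, 3]

L: 2·0+4·0+1·0+1·6 = 6 | 3·2 = 6
D: 2·1+4·2+1·1+1·4 = 15 | 3·5 = 15
Q: 2·3+4·2+1·0+1·4 = 18 | 3·6 = 18
T: 2·2+4·5+1·0+1·0 = 24 | 3·8 = 24
G: 2·6+4·0+1·0+1·0 = 12 | 3·4 = 12
gcd(2,4,1,1,3) = 1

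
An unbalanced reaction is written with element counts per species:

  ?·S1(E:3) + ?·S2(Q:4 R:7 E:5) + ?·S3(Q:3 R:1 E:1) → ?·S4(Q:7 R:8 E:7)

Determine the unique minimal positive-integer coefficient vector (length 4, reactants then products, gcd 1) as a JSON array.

Coefficients: [1, 3, 3, 3]

Q: 1·0+3·4+3·3 = 21 | 3·7 = 21
R: 1·0+3·7+3·1 = 24 | 3·8 = 24
E: 1·3+3·5+3·1 = 21 | 3·7 = 21
gcd(1,3,3,3) = 1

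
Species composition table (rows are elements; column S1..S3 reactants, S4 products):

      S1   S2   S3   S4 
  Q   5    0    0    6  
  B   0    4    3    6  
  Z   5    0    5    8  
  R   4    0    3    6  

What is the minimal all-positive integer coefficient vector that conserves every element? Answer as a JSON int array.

Q: 6·5+6·0+2·0 = 30 | 5·6 = 30
B: 6·0+6·4+2·3 = 30 | 5·6 = 30
Z: 6·5+6·0+2·5 = 40 | 5·8 = 40
R: 6·4+6·0+2·3 = 30 | 5·6 = 30
gcd(6,6,2,5) = 1

Coefficients: [6, 6, 2, 5]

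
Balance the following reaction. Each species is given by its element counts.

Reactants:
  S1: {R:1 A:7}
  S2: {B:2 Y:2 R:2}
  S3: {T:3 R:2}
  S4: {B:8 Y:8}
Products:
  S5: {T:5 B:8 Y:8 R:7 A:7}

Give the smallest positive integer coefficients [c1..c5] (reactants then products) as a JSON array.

Coefficients: [3, 4, 5, 2, 3]

T: 3·0+4·0+5·3+2·0 = 15 | 3·5 = 15
B: 3·0+4·2+5·0+2·8 = 24 | 3·8 = 24
Y: 3·0+4·2+5·0+2·8 = 24 | 3·8 = 24
R: 3·1+4·2+5·2+2·0 = 21 | 3·7 = 21
A: 3·7+4·0+5·0+2·0 = 21 | 3·7 = 21
gcd(3,4,5,2,3) = 1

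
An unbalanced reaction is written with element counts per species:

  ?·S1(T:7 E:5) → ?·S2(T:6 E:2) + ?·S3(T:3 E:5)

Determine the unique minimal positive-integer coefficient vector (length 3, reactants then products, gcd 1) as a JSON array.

T: 6·7 = 42 | 5·6+4·3 = 42
E: 6·5 = 30 | 5·2+4·5 = 30
gcd(6,5,4) = 1

Coefficients: [6, 5, 4]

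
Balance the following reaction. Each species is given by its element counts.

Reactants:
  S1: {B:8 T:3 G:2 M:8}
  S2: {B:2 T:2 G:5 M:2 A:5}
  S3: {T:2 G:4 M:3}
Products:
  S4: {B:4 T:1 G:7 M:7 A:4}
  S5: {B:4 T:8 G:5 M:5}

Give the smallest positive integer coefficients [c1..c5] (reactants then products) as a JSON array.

B: 3·8+4·2+6·0 = 32 | 5·4+3·4 = 32
T: 3·3+4·2+6·2 = 29 | 5·1+3·8 = 29
G: 3·2+4·5+6·4 = 50 | 5·7+3·5 = 50
M: 3·8+4·2+6·3 = 50 | 5·7+3·5 = 50
A: 3·0+4·5+6·0 = 20 | 5·4+3·0 = 20
gcd(3,4,6,5,3) = 1

Coefficients: [3, 4, 6, 5, 3]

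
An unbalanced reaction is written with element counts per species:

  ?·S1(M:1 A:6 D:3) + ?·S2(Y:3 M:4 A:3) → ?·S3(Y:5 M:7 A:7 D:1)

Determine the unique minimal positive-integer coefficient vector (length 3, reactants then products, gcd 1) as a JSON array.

Coefficients: [1, 5, 3]

Y: 1·0+5·3 = 15 | 3·5 = 15
M: 1·1+5·4 = 21 | 3·7 = 21
A: 1·6+5·3 = 21 | 3·7 = 21
D: 1·3+5·0 = 3 | 3·1 = 3
gcd(1,5,3) = 1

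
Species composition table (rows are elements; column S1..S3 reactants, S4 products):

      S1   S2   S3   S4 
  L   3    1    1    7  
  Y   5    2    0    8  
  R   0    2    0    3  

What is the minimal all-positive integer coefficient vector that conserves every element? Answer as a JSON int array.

L: 2·3+3·1+5·1 = 14 | 2·7 = 14
Y: 2·5+3·2+5·0 = 16 | 2·8 = 16
R: 2·0+3·2+5·0 = 6 | 2·3 = 6
gcd(2,3,5,2) = 1

Coefficients: [2, 3, 5, 2]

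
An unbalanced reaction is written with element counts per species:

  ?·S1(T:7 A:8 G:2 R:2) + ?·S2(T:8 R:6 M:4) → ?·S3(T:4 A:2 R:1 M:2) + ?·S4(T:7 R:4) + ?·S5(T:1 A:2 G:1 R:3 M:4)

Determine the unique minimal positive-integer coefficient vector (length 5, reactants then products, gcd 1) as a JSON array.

T: 1·7+3·8 = 31 | 2·4+3·7+2·1 = 31
A: 1·8+3·0 = 8 | 2·2+3·0+2·2 = 8
G: 1·2+3·0 = 2 | 2·0+3·0+2·1 = 2
R: 1·2+3·6 = 20 | 2·1+3·4+2·3 = 20
M: 1·0+3·4 = 12 | 2·2+3·0+2·4 = 12
gcd(1,3,2,3,2) = 1

Coefficients: [1, 3, 2, 3, 2]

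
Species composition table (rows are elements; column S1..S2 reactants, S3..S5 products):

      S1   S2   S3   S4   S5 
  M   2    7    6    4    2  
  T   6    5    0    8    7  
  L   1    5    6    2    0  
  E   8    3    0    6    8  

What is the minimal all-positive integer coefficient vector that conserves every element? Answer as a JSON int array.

Coefficients: [6, 6, 5, 3, 6]

M: 6·2+6·7 = 54 | 5·6+3·4+6·2 = 54
T: 6·6+6·5 = 66 | 5·0+3·8+6·7 = 66
L: 6·1+6·5 = 36 | 5·6+3·2+6·0 = 36
E: 6·8+6·3 = 66 | 5·0+3·6+6·8 = 66
gcd(6,6,5,3,6) = 1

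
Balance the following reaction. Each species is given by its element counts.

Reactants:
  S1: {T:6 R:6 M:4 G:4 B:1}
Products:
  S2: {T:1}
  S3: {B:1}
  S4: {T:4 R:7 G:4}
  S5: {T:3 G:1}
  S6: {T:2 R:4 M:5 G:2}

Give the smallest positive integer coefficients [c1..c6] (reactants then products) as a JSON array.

Coefficients: [5, 2, 5, 2, 4, 4]

T: 5·6 = 30 | 2·1+5·0+2·4+4·3+4·2 = 30
R: 5·6 = 30 | 2·0+5·0+2·7+4·0+4·4 = 30
M: 5·4 = 20 | 2·0+5·0+2·0+4·0+4·5 = 20
G: 5·4 = 20 | 2·0+5·0+2·4+4·1+4·2 = 20
B: 5·1 = 5 | 2·0+5·1+2·0+4·0+4·0 = 5
gcd(5,2,5,2,4,4) = 1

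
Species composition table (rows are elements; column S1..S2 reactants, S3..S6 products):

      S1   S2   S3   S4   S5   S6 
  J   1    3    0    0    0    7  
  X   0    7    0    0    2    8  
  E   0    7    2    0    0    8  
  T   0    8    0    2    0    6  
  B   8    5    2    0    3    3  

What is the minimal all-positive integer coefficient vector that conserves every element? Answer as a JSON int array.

Coefficients: [1, 2, 3, 5, 3, 1]

J: 1·1+2·3 = 7 | 3·0+5·0+3·0+1·7 = 7
X: 1·0+2·7 = 14 | 3·0+5·0+3·2+1·8 = 14
E: 1·0+2·7 = 14 | 3·2+5·0+3·0+1·8 = 14
T: 1·0+2·8 = 16 | 3·0+5·2+3·0+1·6 = 16
B: 1·8+2·5 = 18 | 3·2+5·0+3·3+1·3 = 18
gcd(1,2,3,5,3,1) = 1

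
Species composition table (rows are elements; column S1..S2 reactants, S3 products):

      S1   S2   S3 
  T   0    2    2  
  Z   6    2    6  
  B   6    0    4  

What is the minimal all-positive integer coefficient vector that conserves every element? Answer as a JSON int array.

T: 2·0+3·2 = 6 | 3·2 = 6
Z: 2·6+3·2 = 18 | 3·6 = 18
B: 2·6+3·0 = 12 | 3·4 = 12
gcd(2,3,3) = 1

Coefficients: [2, 3, 3]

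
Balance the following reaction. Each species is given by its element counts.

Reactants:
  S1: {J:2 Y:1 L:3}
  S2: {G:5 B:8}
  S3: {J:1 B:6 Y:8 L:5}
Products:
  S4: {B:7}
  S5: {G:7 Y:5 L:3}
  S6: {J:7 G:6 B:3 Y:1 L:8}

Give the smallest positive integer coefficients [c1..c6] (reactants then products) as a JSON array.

J: 3·2+4·0+1·1 = 7 | 5·0+2·0+1·7 = 7
G: 3·0+4·5+1·0 = 20 | 5·0+2·7+1·6 = 20
B: 3·0+4·8+1·6 = 38 | 5·7+2·0+1·3 = 38
Y: 3·1+4·0+1·8 = 11 | 5·0+2·5+1·1 = 11
L: 3·3+4·0+1·5 = 14 | 5·0+2·3+1·8 = 14
gcd(3,4,1,5,2,1) = 1

Coefficients: [3, 4, 1, 5, 2, 1]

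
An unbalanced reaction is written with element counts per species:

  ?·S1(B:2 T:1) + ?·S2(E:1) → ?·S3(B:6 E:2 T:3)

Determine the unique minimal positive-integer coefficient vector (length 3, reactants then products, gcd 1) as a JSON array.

B: 3·2+2·0 = 6 | 1·6 = 6
E: 3·0+2·1 = 2 | 1·2 = 2
T: 3·1+2·0 = 3 | 1·3 = 3
gcd(3,2,1) = 1

Coefficients: [3, 2, 1]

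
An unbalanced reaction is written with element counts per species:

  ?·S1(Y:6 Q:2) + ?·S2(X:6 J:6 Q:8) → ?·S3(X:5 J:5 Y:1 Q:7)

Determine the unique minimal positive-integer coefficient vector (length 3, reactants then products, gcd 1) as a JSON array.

X: 1·0+5·6 = 30 | 6·5 = 30
J: 1·0+5·6 = 30 | 6·5 = 30
Y: 1·6+5·0 = 6 | 6·1 = 6
Q: 1·2+5·8 = 42 | 6·7 = 42
gcd(1,5,6) = 1

Coefficients: [1, 5, 6]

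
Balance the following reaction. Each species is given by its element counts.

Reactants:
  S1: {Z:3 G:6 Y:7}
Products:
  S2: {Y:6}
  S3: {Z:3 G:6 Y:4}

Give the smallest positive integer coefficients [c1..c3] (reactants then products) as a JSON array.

Coefficients: [2, 1, 2]

Z: 2·3 = 6 | 1·0+2·3 = 6
G: 2·6 = 12 | 1·0+2·6 = 12
Y: 2·7 = 14 | 1·6+2·4 = 14
gcd(2,1,2) = 1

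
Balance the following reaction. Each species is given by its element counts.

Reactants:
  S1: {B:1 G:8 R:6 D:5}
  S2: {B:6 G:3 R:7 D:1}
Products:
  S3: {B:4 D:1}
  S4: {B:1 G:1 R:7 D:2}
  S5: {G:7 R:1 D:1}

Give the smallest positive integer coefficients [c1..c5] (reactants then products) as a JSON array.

B: 3·1+3·6 = 21 | 4·4+5·1+4·0 = 21
G: 3·8+3·3 = 33 | 4·0+5·1+4·7 = 33
R: 3·6+3·7 = 39 | 4·0+5·7+4·1 = 39
D: 3·5+3·1 = 18 | 4·1+5·2+4·1 = 18
gcd(3,3,4,5,4) = 1

Coefficients: [3, 3, 4, 5, 4]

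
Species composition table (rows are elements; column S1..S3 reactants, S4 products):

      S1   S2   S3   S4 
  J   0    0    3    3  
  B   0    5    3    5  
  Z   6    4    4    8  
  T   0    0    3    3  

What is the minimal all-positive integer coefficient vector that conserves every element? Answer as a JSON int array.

Coefficients: [2, 2, 5, 5]

J: 2·0+2·0+5·3 = 15 | 5·3 = 15
B: 2·0+2·5+5·3 = 25 | 5·5 = 25
Z: 2·6+2·4+5·4 = 40 | 5·8 = 40
T: 2·0+2·0+5·3 = 15 | 5·3 = 15
gcd(2,2,5,5) = 1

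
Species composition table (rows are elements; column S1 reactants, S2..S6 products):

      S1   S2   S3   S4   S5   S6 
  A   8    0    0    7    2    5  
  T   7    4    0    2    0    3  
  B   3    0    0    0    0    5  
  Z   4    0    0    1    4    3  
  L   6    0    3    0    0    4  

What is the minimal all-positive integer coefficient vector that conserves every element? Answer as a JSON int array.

A: 5·8 = 40 | 5·0+6·0+3·7+2·2+3·5 = 40
T: 5·7 = 35 | 5·4+6·0+3·2+2·0+3·3 = 35
B: 5·3 = 15 | 5·0+6·0+3·0+2·0+3·5 = 15
Z: 5·4 = 20 | 5·0+6·0+3·1+2·4+3·3 = 20
L: 5·6 = 30 | 5·0+6·3+3·0+2·0+3·4 = 30
gcd(5,5,6,3,2,3) = 1

Coefficients: [5, 5, 6, 3, 2, 3]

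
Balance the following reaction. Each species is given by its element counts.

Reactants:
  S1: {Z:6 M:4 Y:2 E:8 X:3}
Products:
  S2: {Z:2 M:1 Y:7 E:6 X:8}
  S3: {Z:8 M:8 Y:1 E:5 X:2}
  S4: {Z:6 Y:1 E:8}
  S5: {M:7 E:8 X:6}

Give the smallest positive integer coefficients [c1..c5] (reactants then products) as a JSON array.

Z: 6·6 = 36 | 1·2+2·8+3·6+1·0 = 36
M: 6·4 = 24 | 1·1+2·8+3·0+1·7 = 24
Y: 6·2 = 12 | 1·7+2·1+3·1+1·0 = 12
E: 6·8 = 48 | 1·6+2·5+3·8+1·8 = 48
X: 6·3 = 18 | 1·8+2·2+3·0+1·6 = 18
gcd(6,1,2,3,1) = 1

Coefficients: [6, 1, 2, 3, 1]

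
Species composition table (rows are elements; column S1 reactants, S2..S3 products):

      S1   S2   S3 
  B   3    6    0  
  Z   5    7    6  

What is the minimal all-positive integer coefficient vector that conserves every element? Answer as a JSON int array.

Coefficients: [4, 2, 1]

B: 4·3 = 12 | 2·6+1·0 = 12
Z: 4·5 = 20 | 2·7+1·6 = 20
gcd(4,2,1) = 1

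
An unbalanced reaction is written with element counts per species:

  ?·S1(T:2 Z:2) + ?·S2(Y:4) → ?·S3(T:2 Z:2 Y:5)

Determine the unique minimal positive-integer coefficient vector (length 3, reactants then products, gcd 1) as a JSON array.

Coefficients: [4, 5, 4]

T: 4·2+5·0 = 8 | 4·2 = 8
Z: 4·2+5·0 = 8 | 4·2 = 8
Y: 4·0+5·4 = 20 | 4·5 = 20
gcd(4,5,4) = 1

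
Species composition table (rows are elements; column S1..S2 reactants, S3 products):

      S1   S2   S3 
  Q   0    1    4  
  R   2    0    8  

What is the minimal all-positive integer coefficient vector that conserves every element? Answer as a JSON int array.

Coefficients: [4, 4, 1]

Q: 4·0+4·1 = 4 | 1·4 = 4
R: 4·2+4·0 = 8 | 1·8 = 8
gcd(4,4,1) = 1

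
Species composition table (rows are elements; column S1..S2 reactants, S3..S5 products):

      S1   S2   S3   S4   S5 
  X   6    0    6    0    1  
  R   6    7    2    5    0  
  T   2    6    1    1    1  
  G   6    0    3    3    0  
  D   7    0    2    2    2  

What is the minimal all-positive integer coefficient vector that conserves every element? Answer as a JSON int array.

Coefficients: [4, 1, 3, 5, 6]

X: 4·6+1·0 = 24 | 3·6+5·0+6·1 = 24
R: 4·6+1·7 = 31 | 3·2+5·5+6·0 = 31
T: 4·2+1·6 = 14 | 3·1+5·1+6·1 = 14
G: 4·6+1·0 = 24 | 3·3+5·3+6·0 = 24
D: 4·7+1·0 = 28 | 3·2+5·2+6·2 = 28
gcd(4,1,3,5,6) = 1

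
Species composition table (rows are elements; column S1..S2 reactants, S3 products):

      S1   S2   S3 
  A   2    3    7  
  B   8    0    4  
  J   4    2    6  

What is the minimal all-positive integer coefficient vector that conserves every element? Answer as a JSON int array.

Coefficients: [1, 4, 2]

A: 1·2+4·3 = 14 | 2·7 = 14
B: 1·8+4·0 = 8 | 2·4 = 8
J: 1·4+4·2 = 12 | 2·6 = 12
gcd(1,4,2) = 1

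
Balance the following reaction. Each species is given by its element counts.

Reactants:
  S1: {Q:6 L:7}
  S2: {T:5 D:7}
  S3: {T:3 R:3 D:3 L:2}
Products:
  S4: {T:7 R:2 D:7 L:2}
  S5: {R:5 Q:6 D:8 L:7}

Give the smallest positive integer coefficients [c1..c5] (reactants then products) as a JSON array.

T: 1·0+4·5+5·3 = 35 | 5·7+1·0 = 35
R: 1·0+4·0+5·3 = 15 | 5·2+1·5 = 15
Q: 1·6+4·0+5·0 = 6 | 5·0+1·6 = 6
D: 1·0+4·7+5·3 = 43 | 5·7+1·8 = 43
L: 1·7+4·0+5·2 = 17 | 5·2+1·7 = 17
gcd(1,4,5,5,1) = 1

Coefficients: [1, 4, 5, 5, 1]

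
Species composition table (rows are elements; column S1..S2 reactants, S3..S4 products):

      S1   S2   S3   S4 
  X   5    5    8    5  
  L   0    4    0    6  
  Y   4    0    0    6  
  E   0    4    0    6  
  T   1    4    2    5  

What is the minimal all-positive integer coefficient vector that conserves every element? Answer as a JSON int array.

X: 6·5+6·5 = 60 | 5·8+4·5 = 60
L: 6·0+6·4 = 24 | 5·0+4·6 = 24
Y: 6·4+6·0 = 24 | 5·0+4·6 = 24
E: 6·0+6·4 = 24 | 5·0+4·6 = 24
T: 6·1+6·4 = 30 | 5·2+4·5 = 30
gcd(6,6,5,4) = 1

Coefficients: [6, 6, 5, 4]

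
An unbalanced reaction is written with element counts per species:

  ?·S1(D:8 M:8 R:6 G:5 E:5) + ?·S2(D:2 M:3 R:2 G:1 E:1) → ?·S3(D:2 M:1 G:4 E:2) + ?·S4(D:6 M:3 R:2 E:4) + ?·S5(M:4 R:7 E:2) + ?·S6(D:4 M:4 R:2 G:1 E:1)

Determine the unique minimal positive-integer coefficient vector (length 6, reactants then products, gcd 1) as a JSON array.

D: 4·8+1·2 = 34 | 4·2+1·6+2·0+5·4 = 34
M: 4·8+1·3 = 35 | 4·1+1·3+2·4+5·4 = 35
R: 4·6+1·2 = 26 | 4·0+1·2+2·7+5·2 = 26
G: 4·5+1·1 = 21 | 4·4+1·0+2·0+5·1 = 21
E: 4·5+1·1 = 21 | 4·2+1·4+2·2+5·1 = 21
gcd(4,1,4,1,2,5) = 1

Coefficients: [4, 1, 4, 1, 2, 5]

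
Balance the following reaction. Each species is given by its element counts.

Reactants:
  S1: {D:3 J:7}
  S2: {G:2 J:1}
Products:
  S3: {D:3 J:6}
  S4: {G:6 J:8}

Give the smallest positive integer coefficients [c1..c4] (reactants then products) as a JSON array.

Coefficients: [5, 3, 5, 1]

D: 5·3+3·0 = 15 | 5·3+1·0 = 15
G: 5·0+3·2 = 6 | 5·0+1·6 = 6
J: 5·7+3·1 = 38 | 5·6+1·8 = 38
gcd(5,3,5,1) = 1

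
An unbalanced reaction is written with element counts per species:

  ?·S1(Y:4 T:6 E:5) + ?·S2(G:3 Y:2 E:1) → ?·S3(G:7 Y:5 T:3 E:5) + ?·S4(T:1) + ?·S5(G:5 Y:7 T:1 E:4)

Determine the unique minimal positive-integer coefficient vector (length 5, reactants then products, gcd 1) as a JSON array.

Coefficients: [1, 4, 1, 2, 1]

G: 1·0+4·3 = 12 | 1·7+2·0+1·5 = 12
Y: 1·4+4·2 = 12 | 1·5+2·0+1·7 = 12
T: 1·6+4·0 = 6 | 1·3+2·1+1·1 = 6
E: 1·5+4·1 = 9 | 1·5+2·0+1·4 = 9
gcd(1,4,1,2,1) = 1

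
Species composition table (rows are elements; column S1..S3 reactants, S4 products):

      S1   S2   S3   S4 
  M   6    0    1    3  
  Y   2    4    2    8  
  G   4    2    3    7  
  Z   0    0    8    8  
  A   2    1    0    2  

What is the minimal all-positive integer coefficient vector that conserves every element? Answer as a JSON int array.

M: 1·6+4·0+3·1 = 9 | 3·3 = 9
Y: 1·2+4·4+3·2 = 24 | 3·8 = 24
G: 1·4+4·2+3·3 = 21 | 3·7 = 21
Z: 1·0+4·0+3·8 = 24 | 3·8 = 24
A: 1·2+4·1+3·0 = 6 | 3·2 = 6
gcd(1,4,3,3) = 1

Coefficients: [1, 4, 3, 3]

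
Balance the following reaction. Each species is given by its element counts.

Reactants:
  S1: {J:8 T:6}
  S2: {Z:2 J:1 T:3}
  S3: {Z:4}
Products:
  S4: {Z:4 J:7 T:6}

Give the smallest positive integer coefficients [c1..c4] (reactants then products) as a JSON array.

Coefficients: [5, 2, 5, 6]

Z: 5·0+2·2+5·4 = 24 | 6·4 = 24
J: 5·8+2·1+5·0 = 42 | 6·7 = 42
T: 5·6+2·3+5·0 = 36 | 6·6 = 36
gcd(5,2,5,6) = 1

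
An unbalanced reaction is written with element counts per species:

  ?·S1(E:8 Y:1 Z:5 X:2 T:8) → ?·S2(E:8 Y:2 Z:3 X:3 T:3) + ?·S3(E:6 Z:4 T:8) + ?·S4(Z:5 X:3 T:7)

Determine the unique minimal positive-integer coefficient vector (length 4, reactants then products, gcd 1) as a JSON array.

E: 6·8 = 48 | 3·8+4·6+1·0 = 48
Y: 6·1 = 6 | 3·2+4·0+1·0 = 6
Z: 6·5 = 30 | 3·3+4·4+1·5 = 30
X: 6·2 = 12 | 3·3+4·0+1·3 = 12
T: 6·8 = 48 | 3·3+4·8+1·7 = 48
gcd(6,3,4,1) = 1

Coefficients: [6, 3, 4, 1]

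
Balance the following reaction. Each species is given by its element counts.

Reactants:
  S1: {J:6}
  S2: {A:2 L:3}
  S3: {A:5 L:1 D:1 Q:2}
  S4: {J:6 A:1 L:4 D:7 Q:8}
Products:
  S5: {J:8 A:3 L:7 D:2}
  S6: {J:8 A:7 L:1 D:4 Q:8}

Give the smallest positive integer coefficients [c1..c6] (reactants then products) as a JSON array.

Coefficients: [6, 4, 4, 2, 3, 3]

J: 6·6+4·0+4·0+2·6 = 48 | 3·8+3·8 = 48
A: 6·0+4·2+4·5+2·1 = 30 | 3·3+3·7 = 30
L: 6·0+4·3+4·1+2·4 = 24 | 3·7+3·1 = 24
D: 6·0+4·0+4·1+2·7 = 18 | 3·2+3·4 = 18
Q: 6·0+4·0+4·2+2·8 = 24 | 3·0+3·8 = 24
gcd(6,4,4,2,3,3) = 1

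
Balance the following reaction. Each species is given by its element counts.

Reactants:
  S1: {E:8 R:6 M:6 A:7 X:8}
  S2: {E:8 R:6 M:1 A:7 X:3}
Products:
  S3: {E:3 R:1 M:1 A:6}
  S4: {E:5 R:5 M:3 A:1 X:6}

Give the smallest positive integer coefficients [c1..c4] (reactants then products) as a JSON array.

Coefficients: [3, 2, 5, 5]

E: 3·8+2·8 = 40 | 5·3+5·5 = 40
R: 3·6+2·6 = 30 | 5·1+5·5 = 30
M: 3·6+2·1 = 20 | 5·1+5·3 = 20
A: 3·7+2·7 = 35 | 5·6+5·1 = 35
X: 3·8+2·3 = 30 | 5·0+5·6 = 30
gcd(3,2,5,5) = 1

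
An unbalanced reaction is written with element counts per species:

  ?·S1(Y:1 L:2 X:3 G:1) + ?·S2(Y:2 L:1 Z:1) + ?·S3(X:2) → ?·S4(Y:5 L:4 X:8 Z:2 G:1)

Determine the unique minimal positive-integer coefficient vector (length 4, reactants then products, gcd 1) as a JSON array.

Coefficients: [2, 4, 5, 2]

Y: 2·1+4·2+5·0 = 10 | 2·5 = 10
L: 2·2+4·1+5·0 = 8 | 2·4 = 8
X: 2·3+4·0+5·2 = 16 | 2·8 = 16
Z: 2·0+4·1+5·0 = 4 | 2·2 = 4
G: 2·1+4·0+5·0 = 2 | 2·1 = 2
gcd(2,4,5,2) = 1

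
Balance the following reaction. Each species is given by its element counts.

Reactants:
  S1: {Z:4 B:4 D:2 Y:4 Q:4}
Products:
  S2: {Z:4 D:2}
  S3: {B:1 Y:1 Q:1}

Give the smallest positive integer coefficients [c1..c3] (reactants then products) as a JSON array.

Coefficients: [1, 1, 4]

Z: 1·4 = 4 | 1·4+4·0 = 4
B: 1·4 = 4 | 1·0+4·1 = 4
D: 1·2 = 2 | 1·2+4·0 = 2
Y: 1·4 = 4 | 1·0+4·1 = 4
Q: 1·4 = 4 | 1·0+4·1 = 4
gcd(1,1,4) = 1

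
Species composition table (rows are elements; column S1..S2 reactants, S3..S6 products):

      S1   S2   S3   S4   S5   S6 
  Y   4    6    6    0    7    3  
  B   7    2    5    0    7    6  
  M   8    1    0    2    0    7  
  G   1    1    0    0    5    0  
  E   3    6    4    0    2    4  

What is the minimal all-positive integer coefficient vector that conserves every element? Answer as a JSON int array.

Coefficients: [4, 1, 1, 6, 1, 3]

Y: 4·4+1·6 = 22 | 1·6+6·0+1·7+3·3 = 22
B: 4·7+1·2 = 30 | 1·5+6·0+1·7+3·6 = 30
M: 4·8+1·1 = 33 | 1·0+6·2+1·0+3·7 = 33
G: 4·1+1·1 = 5 | 1·0+6·0+1·5+3·0 = 5
E: 4·3+1·6 = 18 | 1·4+6·0+1·2+3·4 = 18
gcd(4,1,1,6,1,3) = 1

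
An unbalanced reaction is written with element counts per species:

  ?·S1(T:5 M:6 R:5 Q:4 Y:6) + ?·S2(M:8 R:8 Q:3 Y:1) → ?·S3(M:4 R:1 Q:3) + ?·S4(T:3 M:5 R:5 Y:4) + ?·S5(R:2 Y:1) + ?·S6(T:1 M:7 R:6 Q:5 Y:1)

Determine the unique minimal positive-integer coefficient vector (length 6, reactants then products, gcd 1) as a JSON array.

Coefficients: [4, 6, 3, 5, 5, 5]

T: 4·5+6·0 = 20 | 3·0+5·3+5·0+5·1 = 20
M: 4·6+6·8 = 72 | 3·4+5·5+5·0+5·7 = 72
R: 4·5+6·8 = 68 | 3·1+5·5+5·2+5·6 = 68
Q: 4·4+6·3 = 34 | 3·3+5·0+5·0+5·5 = 34
Y: 4·6+6·1 = 30 | 3·0+5·4+5·1+5·1 = 30
gcd(4,6,3,5,5,5) = 1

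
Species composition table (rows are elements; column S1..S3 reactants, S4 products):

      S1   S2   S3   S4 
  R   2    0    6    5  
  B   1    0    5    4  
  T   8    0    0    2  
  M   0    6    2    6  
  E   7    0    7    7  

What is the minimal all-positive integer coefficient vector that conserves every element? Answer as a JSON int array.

R: 1·2+3·0+3·6 = 20 | 4·5 = 20
B: 1·1+3·0+3·5 = 16 | 4·4 = 16
T: 1·8+3·0+3·0 = 8 | 4·2 = 8
M: 1·0+3·6+3·2 = 24 | 4·6 = 24
E: 1·7+3·0+3·7 = 28 | 4·7 = 28
gcd(1,3,3,4) = 1

Coefficients: [1, 3, 3, 4]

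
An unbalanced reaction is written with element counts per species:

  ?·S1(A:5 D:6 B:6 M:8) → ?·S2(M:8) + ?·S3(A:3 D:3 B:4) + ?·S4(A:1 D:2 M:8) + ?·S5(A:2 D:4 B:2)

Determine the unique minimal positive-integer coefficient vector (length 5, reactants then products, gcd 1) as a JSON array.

A: 3·5 = 15 | 2·0+4·3+1·1+1·2 = 15
D: 3·6 = 18 | 2·0+4·3+1·2+1·4 = 18
B: 3·6 = 18 | 2·0+4·4+1·0+1·2 = 18
M: 3·8 = 24 | 2·8+4·0+1·8+1·0 = 24
gcd(3,2,4,1,1) = 1

Coefficients: [3, 2, 4, 1, 1]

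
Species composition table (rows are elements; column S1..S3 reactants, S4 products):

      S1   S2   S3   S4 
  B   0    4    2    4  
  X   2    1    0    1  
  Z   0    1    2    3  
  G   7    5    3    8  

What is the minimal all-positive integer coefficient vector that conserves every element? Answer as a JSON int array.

Coefficients: [1, 1, 4, 3]

B: 1·0+1·4+4·2 = 12 | 3·4 = 12
X: 1·2+1·1+4·0 = 3 | 3·1 = 3
Z: 1·0+1·1+4·2 = 9 | 3·3 = 9
G: 1·7+1·5+4·3 = 24 | 3·8 = 24
gcd(1,1,4,3) = 1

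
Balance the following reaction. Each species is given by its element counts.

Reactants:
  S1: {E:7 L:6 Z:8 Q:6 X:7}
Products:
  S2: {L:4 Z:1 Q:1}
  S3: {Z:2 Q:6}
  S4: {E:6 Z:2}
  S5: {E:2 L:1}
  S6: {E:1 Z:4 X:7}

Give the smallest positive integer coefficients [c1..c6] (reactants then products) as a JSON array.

Coefficients: [5, 6, 4, 3, 6, 5]

E: 5·7 = 35 | 6·0+4·0+3·6+6·2+5·1 = 35
L: 5·6 = 30 | 6·4+4·0+3·0+6·1+5·0 = 30
Z: 5·8 = 40 | 6·1+4·2+3·2+6·0+5·4 = 40
Q: 5·6 = 30 | 6·1+4·6+3·0+6·0+5·0 = 30
X: 5·7 = 35 | 6·0+4·0+3·0+6·0+5·7 = 35
gcd(5,6,4,3,6,5) = 1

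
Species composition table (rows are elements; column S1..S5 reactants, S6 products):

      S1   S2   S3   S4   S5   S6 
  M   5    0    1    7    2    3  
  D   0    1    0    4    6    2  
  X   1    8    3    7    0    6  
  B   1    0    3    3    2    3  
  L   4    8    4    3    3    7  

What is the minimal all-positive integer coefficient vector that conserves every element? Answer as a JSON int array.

M: 1·5+2·0+4·1+1·7+1·2 = 18 | 6·3 = 18
D: 1·0+2·1+4·0+1·4+1·6 = 12 | 6·2 = 12
X: 1·1+2·8+4·3+1·7+1·0 = 36 | 6·6 = 36
B: 1·1+2·0+4·3+1·3+1·2 = 18 | 6·3 = 18
L: 1·4+2·8+4·4+1·3+1·3 = 42 | 6·7 = 42
gcd(1,2,4,1,1,6) = 1

Coefficients: [1, 2, 4, 1, 1, 6]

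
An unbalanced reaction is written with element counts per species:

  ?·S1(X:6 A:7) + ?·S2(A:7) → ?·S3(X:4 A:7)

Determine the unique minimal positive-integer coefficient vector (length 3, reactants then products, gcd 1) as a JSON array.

Coefficients: [2, 1, 3]

X: 2·6+1·0 = 12 | 3·4 = 12
A: 2·7+1·7 = 21 | 3·7 = 21
gcd(2,1,3) = 1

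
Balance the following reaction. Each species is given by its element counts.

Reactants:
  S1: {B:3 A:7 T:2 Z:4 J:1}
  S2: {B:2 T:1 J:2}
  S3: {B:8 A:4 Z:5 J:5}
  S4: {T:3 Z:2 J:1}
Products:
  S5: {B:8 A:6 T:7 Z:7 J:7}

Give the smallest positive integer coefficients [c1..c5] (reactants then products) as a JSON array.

B: 2·3+5·2+1·8+4·0 = 24 | 3·8 = 24
A: 2·7+5·0+1·4+4·0 = 18 | 3·6 = 18
T: 2·2+5·1+1·0+4·3 = 21 | 3·7 = 21
Z: 2·4+5·0+1·5+4·2 = 21 | 3·7 = 21
J: 2·1+5·2+1·5+4·1 = 21 | 3·7 = 21
gcd(2,5,1,4,3) = 1

Coefficients: [2, 5, 1, 4, 3]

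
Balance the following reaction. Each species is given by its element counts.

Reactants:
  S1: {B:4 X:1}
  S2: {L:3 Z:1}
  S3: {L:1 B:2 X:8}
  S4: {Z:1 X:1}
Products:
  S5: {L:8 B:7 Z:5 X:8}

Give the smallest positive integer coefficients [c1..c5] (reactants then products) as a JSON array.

Coefficients: [3, 5, 1, 5, 2]

L: 3·0+5·3+1·1+5·0 = 16 | 2·8 = 16
B: 3·4+5·0+1·2+5·0 = 14 | 2·7 = 14
Z: 3·0+5·1+1·0+5·1 = 10 | 2·5 = 10
X: 3·1+5·0+1·8+5·1 = 16 | 2·8 = 16
gcd(3,5,1,5,2) = 1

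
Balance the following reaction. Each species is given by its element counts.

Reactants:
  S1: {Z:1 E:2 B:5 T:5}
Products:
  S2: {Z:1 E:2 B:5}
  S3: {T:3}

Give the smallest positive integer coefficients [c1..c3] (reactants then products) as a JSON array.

Z: 3·1 = 3 | 3·1+5·0 = 3
E: 3·2 = 6 | 3·2+5·0 = 6
B: 3·5 = 15 | 3·5+5·0 = 15
T: 3·5 = 15 | 3·0+5·3 = 15
gcd(3,3,5) = 1

Coefficients: [3, 3, 5]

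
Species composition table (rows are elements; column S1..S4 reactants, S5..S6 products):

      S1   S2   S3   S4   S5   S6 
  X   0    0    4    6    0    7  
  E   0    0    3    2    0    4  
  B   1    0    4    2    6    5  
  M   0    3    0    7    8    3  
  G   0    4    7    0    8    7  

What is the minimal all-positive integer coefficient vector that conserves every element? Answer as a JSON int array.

X: 6·0+2·0+4·4+2·6 = 28 | 1·0+4·7 = 28
E: 6·0+2·0+4·3+2·2 = 16 | 1·0+4·4 = 16
B: 6·1+2·0+4·4+2·2 = 26 | 1·6+4·5 = 26
M: 6·0+2·3+4·0+2·7 = 20 | 1·8+4·3 = 20
G: 6·0+2·4+4·7+2·0 = 36 | 1·8+4·7 = 36
gcd(6,2,4,2,1,4) = 1

Coefficients: [6, 2, 4, 2, 1, 4]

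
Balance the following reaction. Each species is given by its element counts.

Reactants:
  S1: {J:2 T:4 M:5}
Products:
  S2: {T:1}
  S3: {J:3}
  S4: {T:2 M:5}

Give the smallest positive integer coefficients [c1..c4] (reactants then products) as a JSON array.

J: 3·2 = 6 | 6·0+2·3+3·0 = 6
T: 3·4 = 12 | 6·1+2·0+3·2 = 12
M: 3·5 = 15 | 6·0+2·0+3·5 = 15
gcd(3,6,2,3) = 1

Coefficients: [3, 6, 2, 3]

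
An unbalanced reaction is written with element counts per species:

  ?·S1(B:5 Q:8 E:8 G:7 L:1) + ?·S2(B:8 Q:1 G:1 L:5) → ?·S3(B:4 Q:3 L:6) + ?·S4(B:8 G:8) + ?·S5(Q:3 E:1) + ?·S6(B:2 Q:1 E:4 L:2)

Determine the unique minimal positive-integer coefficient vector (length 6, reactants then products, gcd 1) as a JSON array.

B: 2·5+2·8 = 26 | 1·4+2·8+4·0+3·2 = 26
Q: 2·8+2·1 = 18 | 1·3+2·0+4·3+3·1 = 18
E: 2·8+2·0 = 16 | 1·0+2·0+4·1+3·4 = 16
G: 2·7+2·1 = 16 | 1·0+2·8+4·0+3·0 = 16
L: 2·1+2·5 = 12 | 1·6+2·0+4·0+3·2 = 12
gcd(2,2,1,2,4,3) = 1

Coefficients: [2, 2, 1, 2, 4, 3]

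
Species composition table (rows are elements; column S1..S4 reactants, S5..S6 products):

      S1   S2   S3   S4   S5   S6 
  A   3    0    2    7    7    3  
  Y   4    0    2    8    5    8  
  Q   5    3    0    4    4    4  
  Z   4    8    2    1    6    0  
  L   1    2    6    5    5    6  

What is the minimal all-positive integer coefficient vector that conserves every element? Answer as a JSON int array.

Coefficients: [2, 2, 3, 6, 6, 4]

A: 2·3+2·0+3·2+6·7 = 54 | 6·7+4·3 = 54
Y: 2·4+2·0+3·2+6·8 = 62 | 6·5+4·8 = 62
Q: 2·5+2·3+3·0+6·4 = 40 | 6·4+4·4 = 40
Z: 2·4+2·8+3·2+6·1 = 36 | 6·6+4·0 = 36
L: 2·1+2·2+3·6+6·5 = 54 | 6·5+4·6 = 54
gcd(2,2,3,6,6,4) = 1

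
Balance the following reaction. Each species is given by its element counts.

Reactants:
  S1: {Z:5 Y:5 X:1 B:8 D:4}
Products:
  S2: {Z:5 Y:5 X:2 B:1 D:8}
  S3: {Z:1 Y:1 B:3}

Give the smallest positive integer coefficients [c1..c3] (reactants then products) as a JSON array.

Z: 2·5 = 10 | 1·5+5·1 = 10
Y: 2·5 = 10 | 1·5+5·1 = 10
X: 2·1 = 2 | 1·2+5·0 = 2
B: 2·8 = 16 | 1·1+5·3 = 16
D: 2·4 = 8 | 1·8+5·0 = 8
gcd(2,1,5) = 1

Coefficients: [2, 1, 5]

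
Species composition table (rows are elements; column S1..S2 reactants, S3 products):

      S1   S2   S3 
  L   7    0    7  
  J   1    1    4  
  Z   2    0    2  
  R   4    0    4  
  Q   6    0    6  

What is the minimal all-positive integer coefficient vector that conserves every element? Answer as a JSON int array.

L: 1·7+3·0 = 7 | 1·7 = 7
J: 1·1+3·1 = 4 | 1·4 = 4
Z: 1·2+3·0 = 2 | 1·2 = 2
R: 1·4+3·0 = 4 | 1·4 = 4
Q: 1·6+3·0 = 6 | 1·6 = 6
gcd(1,3,1) = 1

Coefficients: [1, 3, 1]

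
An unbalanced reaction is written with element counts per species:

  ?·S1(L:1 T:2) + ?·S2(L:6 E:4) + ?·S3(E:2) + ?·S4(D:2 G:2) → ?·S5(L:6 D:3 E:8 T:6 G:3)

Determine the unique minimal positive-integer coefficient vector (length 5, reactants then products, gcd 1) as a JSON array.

Coefficients: [6, 1, 6, 3, 2]

L: 6·1+1·6+6·0+3·0 = 12 | 2·6 = 12
D: 6·0+1·0+6·0+3·2 = 6 | 2·3 = 6
E: 6·0+1·4+6·2+3·0 = 16 | 2·8 = 16
T: 6·2+1·0+6·0+3·0 = 12 | 2·6 = 12
G: 6·0+1·0+6·0+3·2 = 6 | 2·3 = 6
gcd(6,1,6,3,2) = 1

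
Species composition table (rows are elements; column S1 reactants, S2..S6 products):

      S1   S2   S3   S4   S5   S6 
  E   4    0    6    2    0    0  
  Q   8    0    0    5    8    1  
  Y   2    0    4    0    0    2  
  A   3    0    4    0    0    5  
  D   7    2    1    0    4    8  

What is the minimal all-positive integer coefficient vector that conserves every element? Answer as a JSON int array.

E: 3·4 = 12 | 4·0+1·6+3·2+1·0+1·0 = 12
Q: 3·8 = 24 | 4·0+1·0+3·5+1·8+1·1 = 24
Y: 3·2 = 6 | 4·0+1·4+3·0+1·0+1·2 = 6
A: 3·3 = 9 | 4·0+1·4+3·0+1·0+1·5 = 9
D: 3·7 = 21 | 4·2+1·1+3·0+1·4+1·8 = 21
gcd(3,4,1,3,1,1) = 1

Coefficients: [3, 4, 1, 3, 1, 1]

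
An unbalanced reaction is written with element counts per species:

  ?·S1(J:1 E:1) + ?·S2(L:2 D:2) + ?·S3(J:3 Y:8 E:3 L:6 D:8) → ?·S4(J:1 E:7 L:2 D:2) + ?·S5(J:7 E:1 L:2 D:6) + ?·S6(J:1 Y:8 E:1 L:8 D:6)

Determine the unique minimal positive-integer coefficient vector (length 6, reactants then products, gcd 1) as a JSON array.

J: 6·1+3·0+1·3 = 9 | 1·1+1·7+1·1 = 9
Y: 6·0+3·0+1·8 = 8 | 1·0+1·0+1·8 = 8
E: 6·1+3·0+1·3 = 9 | 1·7+1·1+1·1 = 9
L: 6·0+3·2+1·6 = 12 | 1·2+1·2+1·8 = 12
D: 6·0+3·2+1·8 = 14 | 1·2+1·6+1·6 = 14
gcd(6,3,1,1,1,1) = 1

Coefficients: [6, 3, 1, 1, 1, 1]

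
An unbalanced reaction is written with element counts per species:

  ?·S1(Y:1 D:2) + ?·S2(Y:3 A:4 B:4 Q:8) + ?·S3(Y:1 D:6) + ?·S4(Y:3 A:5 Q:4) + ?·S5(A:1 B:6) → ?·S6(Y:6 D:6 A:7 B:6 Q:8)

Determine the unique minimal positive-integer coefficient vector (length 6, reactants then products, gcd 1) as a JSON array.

Y: 6·1+3·3+3·1+4·3+3·0 = 30 | 5·6 = 30
D: 6·2+3·0+3·6+4·0+3·0 = 30 | 5·6 = 30
A: 6·0+3·4+3·0+4·5+3·1 = 35 | 5·7 = 35
B: 6·0+3·4+3·0+4·0+3·6 = 30 | 5·6 = 30
Q: 6·0+3·8+3·0+4·4+3·0 = 40 | 5·8 = 40
gcd(6,3,3,4,3,5) = 1

Coefficients: [6, 3, 3, 4, 3, 5]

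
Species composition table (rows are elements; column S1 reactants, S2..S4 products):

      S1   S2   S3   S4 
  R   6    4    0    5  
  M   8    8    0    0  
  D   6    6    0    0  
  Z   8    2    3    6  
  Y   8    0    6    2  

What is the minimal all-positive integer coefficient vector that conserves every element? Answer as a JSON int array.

Coefficients: [5, 5, 6, 2]

R: 5·6 = 30 | 5·4+6·0+2·5 = 30
M: 5·8 = 40 | 5·8+6·0+2·0 = 40
D: 5·6 = 30 | 5·6+6·0+2·0 = 30
Z: 5·8 = 40 | 5·2+6·3+2·6 = 40
Y: 5·8 = 40 | 5·0+6·6+2·2 = 40
gcd(5,5,6,2) = 1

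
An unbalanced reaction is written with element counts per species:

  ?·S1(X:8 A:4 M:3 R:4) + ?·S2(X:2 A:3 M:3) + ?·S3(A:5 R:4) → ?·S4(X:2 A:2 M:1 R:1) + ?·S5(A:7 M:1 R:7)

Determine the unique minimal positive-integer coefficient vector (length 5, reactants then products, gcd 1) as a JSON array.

X: 1·8+1·2+2·0 = 10 | 5·2+1·0 = 10
A: 1·4+1·3+2·5 = 17 | 5·2+1·7 = 17
M: 1·3+1·3+2·0 = 6 | 5·1+1·1 = 6
R: 1·4+1·0+2·4 = 12 | 5·1+1·7 = 12
gcd(1,1,2,5,1) = 1

Coefficients: [1, 1, 2, 5, 1]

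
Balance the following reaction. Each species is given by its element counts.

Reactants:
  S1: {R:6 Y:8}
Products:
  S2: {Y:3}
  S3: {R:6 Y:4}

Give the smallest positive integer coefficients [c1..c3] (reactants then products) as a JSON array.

Coefficients: [3, 4, 3]

R: 3·6 = 18 | 4·0+3·6 = 18
Y: 3·8 = 24 | 4·3+3·4 = 24
gcd(3,4,3) = 1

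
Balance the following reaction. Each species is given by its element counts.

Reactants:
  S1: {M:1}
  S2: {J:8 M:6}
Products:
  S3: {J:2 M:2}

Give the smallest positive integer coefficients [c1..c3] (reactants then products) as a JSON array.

Coefficients: [2, 1, 4]

J: 2·0+1·8 = 8 | 4·2 = 8
M: 2·1+1·6 = 8 | 4·2 = 8
gcd(2,1,4) = 1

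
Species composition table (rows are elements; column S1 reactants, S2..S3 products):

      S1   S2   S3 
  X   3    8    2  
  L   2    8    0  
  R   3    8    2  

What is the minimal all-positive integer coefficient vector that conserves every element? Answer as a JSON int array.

X: 4·3 = 12 | 1·8+2·2 = 12
L: 4·2 = 8 | 1·8+2·0 = 8
R: 4·3 = 12 | 1·8+2·2 = 12
gcd(4,1,2) = 1

Coefficients: [4, 1, 2]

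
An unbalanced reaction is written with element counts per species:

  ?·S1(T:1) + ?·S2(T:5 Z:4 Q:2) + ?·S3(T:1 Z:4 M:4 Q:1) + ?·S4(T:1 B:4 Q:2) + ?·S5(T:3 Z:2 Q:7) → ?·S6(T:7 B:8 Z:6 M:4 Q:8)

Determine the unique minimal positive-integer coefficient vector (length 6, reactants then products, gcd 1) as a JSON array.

Coefficients: [4, 1, 3, 6, 1, 3]

T: 4·1+1·5+3·1+6·1+1·3 = 21 | 3·7 = 21
B: 4·0+1·0+3·0+6·4+1·0 = 24 | 3·8 = 24
Z: 4·0+1·4+3·4+6·0+1·2 = 18 | 3·6 = 18
M: 4·0+1·0+3·4+6·0+1·0 = 12 | 3·4 = 12
Q: 4·0+1·2+3·1+6·2+1·7 = 24 | 3·8 = 24
gcd(4,1,3,6,1,3) = 1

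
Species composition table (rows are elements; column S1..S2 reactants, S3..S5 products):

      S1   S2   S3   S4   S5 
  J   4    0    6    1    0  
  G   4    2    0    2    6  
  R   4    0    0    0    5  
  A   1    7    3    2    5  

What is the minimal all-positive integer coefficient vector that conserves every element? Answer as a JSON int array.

Coefficients: [5, 4, 3, 2, 4]

J: 5·4+4·0 = 20 | 3·6+2·1+4·0 = 20
G: 5·4+4·2 = 28 | 3·0+2·2+4·6 = 28
R: 5·4+4·0 = 20 | 3·0+2·0+4·5 = 20
A: 5·1+4·7 = 33 | 3·3+2·2+4·5 = 33
gcd(5,4,3,2,4) = 1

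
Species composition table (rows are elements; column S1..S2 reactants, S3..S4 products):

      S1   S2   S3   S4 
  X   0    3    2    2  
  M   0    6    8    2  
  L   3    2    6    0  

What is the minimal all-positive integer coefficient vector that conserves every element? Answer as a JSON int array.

X: 2·0+6·3 = 18 | 3·2+6·2 = 18
M: 2·0+6·6 = 36 | 3·8+6·2 = 36
L: 2·3+6·2 = 18 | 3·6+6·0 = 18
gcd(2,6,3,6) = 1

Coefficients: [2, 6, 3, 6]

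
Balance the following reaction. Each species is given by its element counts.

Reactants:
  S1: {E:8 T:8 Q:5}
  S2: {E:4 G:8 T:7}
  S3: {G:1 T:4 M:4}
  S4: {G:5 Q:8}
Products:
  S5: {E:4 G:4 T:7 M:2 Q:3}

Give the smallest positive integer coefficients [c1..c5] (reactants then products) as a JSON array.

Coefficients: [2, 2, 3, 1, 6]

E: 2·8+2·4+3·0+1·0 = 24 | 6·4 = 24
G: 2·0+2·8+3·1+1·5 = 24 | 6·4 = 24
T: 2·8+2·7+3·4+1·0 = 42 | 6·7 = 42
M: 2·0+2·0+3·4+1·0 = 12 | 6·2 = 12
Q: 2·5+2·0+3·0+1·8 = 18 | 6·3 = 18
gcd(2,2,3,1,6) = 1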